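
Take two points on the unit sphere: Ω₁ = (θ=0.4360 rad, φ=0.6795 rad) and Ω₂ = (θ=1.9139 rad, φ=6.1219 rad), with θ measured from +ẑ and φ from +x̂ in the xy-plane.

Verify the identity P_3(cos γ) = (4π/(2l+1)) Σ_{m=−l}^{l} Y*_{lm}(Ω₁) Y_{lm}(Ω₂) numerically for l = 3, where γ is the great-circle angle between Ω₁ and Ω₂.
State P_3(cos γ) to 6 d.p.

Expand P_3 via completeness: Σ_{m} conj(Y_{3,m}) at Ω₁ times Y_{3,m} at Ω₂ —
  m=-3: Y*=-0.014168+0.028051i  Y=+0.308442+0.162093i  product -0.008917+0.006356i
  m=-2: Y*=+0.034732+0.161529i  Y=-0.289172-0.096654i  product +0.005569-0.050067i
  m=-1: Y*=+0.330001+0.266586i  Y=-0.130412-0.021218i  product -0.037380-0.041768i
  m=+0: Y*=+0.374879-0.000000i  Y=+0.305583+0.000000i  product +0.114557+0.000000i
  m=+1: Y*=-0.330001+0.266586i  Y=+0.130412-0.021218i  product -0.037380+0.041768i
  m=+2: Y*=+0.034732-0.161529i  Y=-0.289172+0.096654i  product +0.005569+0.050067i
  m=+3: Y*=+0.014168+0.028051i  Y=-0.308442+0.162093i  product -0.008917-0.006356i
Total Σ_m = +0.033102-0.000000i. Multiply by 1.795196: +0.059424-0.000000i. P_3(cos γ) = 0.059424

0.059424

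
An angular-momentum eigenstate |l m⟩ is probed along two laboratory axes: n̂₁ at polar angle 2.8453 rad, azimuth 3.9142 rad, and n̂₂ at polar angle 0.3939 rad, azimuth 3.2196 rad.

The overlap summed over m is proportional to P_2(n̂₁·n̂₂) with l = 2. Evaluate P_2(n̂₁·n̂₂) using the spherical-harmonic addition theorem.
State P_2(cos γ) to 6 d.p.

0.453020

Addition theorem: P_2(cos γ) = (4π/5) Σ_m Y*_{lm}(Ω₁) Y_{lm}(Ω₂), m = −2…2:
  m=-2: (0.000842, 0.032919) × (0.056206, -0.008841) = (0.000338, 0.001843)  (running Σ = (0.000338, 0.001843))
  m=-1: (0.154488, 0.150585) × (-0.272960, 0.021336) = (-0.045382, -0.037808)  (running Σ = (-0.045043, -0.035965))
  m=0: (0.550122, -0.000000) × (0.491415, 0.000000) = (0.270338, 0.000000)  (running Σ = (0.225294, -0.035965))
  m=1: (-0.154488, 0.150585) × (0.272960, 0.021336) = (-0.045382, 0.037808)  (running Σ = (0.179912, 0.001843))
  m=2: (0.000842, -0.032919) × (0.056206, 0.008841) = (0.000338, -0.001843)  (running Σ = (0.180251, 0.000000))
Σ over m = (0.180251, 0.000000); ×(4π/5) → (0.453020, 0.000000). Real part: 0.453020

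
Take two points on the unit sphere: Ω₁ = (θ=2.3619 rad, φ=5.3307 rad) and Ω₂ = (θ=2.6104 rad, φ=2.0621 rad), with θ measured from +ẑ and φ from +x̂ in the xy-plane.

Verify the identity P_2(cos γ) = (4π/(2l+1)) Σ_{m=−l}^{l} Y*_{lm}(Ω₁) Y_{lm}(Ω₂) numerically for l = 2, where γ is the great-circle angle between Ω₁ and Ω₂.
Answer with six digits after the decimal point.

Expand P_2 via completeness: Σ_{m} conj(Y_{2,m}) at Ω₁ times Y_{2,m} at Ω₂ —
  m=-2: -0.06262 - 0.18037j × -0.05500 + 0.08246j = 0.01832 + 0.00476j  (running Σ = 0.01832 + 0.00476j)
  m=-1: -0.22389 + 0.31474j × 0.15919 + 0.29751j = -0.12928 - 0.01651j  (running Σ = -0.11096 - 0.01175j)
  m=0: 0.16309 + 0.00000j × 0.38799 + 0.00000j = 0.06328 + 0.00000j  (running Σ = -0.04768 - 0.01175j)
  m=1: 0.22389 + 0.31474j × -0.15919 + 0.29751j = -0.12928 + 0.01651j  (running Σ = -0.17696 + 0.00476j)
  m=2: -0.06262 + 0.18037j × -0.05500 - 0.08246j = 0.01832 - 0.00476j  (running Σ = -0.15864 + 0.00000j)
Accumulated sum -0.15864 + 0.00000j; after 4π/(2l+1) scaling, -0.39871 + 0.00000j ⇒ P_2 = -0.398707

-0.398707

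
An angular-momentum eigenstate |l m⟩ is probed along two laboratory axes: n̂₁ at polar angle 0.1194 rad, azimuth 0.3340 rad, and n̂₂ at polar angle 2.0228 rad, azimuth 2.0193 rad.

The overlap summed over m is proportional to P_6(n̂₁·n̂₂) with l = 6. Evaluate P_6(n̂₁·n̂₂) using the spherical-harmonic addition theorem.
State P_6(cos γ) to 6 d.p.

0.327493

Expand P_6 via completeness: Σ_{m} conj(Y_{6,m}) at Ω₁ times Y_{6,m} at Ω₂ —
  [-6]  conj(Y_{6,-6})(Ω₁) = -0.00000 + 0.00000j ; Y_{6,-6}(Ω₂) = 0.23045 + 0.11148j ; Δ = -0.00000 + 0.00000j
  [-5]  conj(Y_{6,-5})(Ω₁) = -0.00000 + 0.00004j ; Y_{6,-5}(Ω₂) = 0.33703 - 0.26796j ; Δ = 0.00001 + 0.00001j
  [-4]  conj(Y_{6,-4})(Ω₁) = 0.00016 + 0.00069j ; Y_{6,-4}(Ω₂) = -0.05681 - 0.25027j ; Δ = 0.00016 - 0.00008j
  [-3]  conj(Y_{6,-3})(Ω₁) = 0.00462 + 0.00722j ; Y_{6,-3}(Ω₂) = 0.18201 + 0.04171j ; Δ = 0.00054 + 0.00151j
  [-2]  conj(Y_{6,-2})(Ω₁) = 0.05560 + 0.04387j ; Y_{6,-2}(Ω₂) = 0.20275 - 0.25393j ; Δ = 0.02241 - 0.00522j
  [-1]  conj(Y_{6,-1})(Ω₁) = 0.34504 + 0.11973j ; Y_{6,-1}(Ω₂) = 0.03355 + 0.06971j ; Δ = 0.00323 + 0.02807j
  [+0]  conj(Y_{6,0})(Ω₁) = 0.87037 + 0.00000j ; Y_{6,0}(Ω₂) = 0.32870 + 0.00000j ; Δ = 0.28609 + 0.00000j
  [+1]  conj(Y_{6,1})(Ω₁) = -0.34504 + 0.11973j ; Y_{6,1}(Ω₂) = -0.03355 + 0.06971j ; Δ = 0.00323 - 0.02807j
  [+2]  conj(Y_{6,2})(Ω₁) = 0.05560 - 0.04387j ; Y_{6,2}(Ω₂) = 0.20275 + 0.25393j ; Δ = 0.02241 + 0.00522j
  [+3]  conj(Y_{6,3})(Ω₁) = -0.00462 + 0.00722j ; Y_{6,3}(Ω₂) = -0.18201 + 0.04171j ; Δ = 0.00054 - 0.00151j
  [+4]  conj(Y_{6,4})(Ω₁) = 0.00016 - 0.00069j ; Y_{6,4}(Ω₂) = -0.05681 + 0.25027j ; Δ = 0.00016 + 0.00008j
  [+5]  conj(Y_{6,5})(Ω₁) = 0.00000 + 0.00004j ; Y_{6,5}(Ω₂) = -0.33703 - 0.26796j ; Δ = 0.00001 - 0.00001j
  [+6]  conj(Y_{6,6})(Ω₁) = -0.00000 - 0.00000j ; Y_{6,6}(Ω₂) = 0.23045 - 0.11148j ; Δ = -0.00000 - 0.00000j
Total Σ_m = 0.33879 - 0.00000j. Multiply by 0.966644: 0.32749 - 0.00000j. P_6(cos γ) = 0.327493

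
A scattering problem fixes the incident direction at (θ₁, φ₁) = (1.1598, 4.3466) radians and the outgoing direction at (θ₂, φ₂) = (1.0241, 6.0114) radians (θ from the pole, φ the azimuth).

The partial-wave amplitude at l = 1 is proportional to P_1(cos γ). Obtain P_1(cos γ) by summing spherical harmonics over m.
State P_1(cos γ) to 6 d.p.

0.134192

Expand P_1 via completeness: Σ_{m} conj(Y_{1,m}) at Ω₁ times Y_{1,m} at Ω₂ —
  m=-1: Y*=-0.113287-0.295769i  Y=+0.284304+0.079230i  product -0.008774-0.093064i
  m=+0: Y*=+0.195208-0.000000i  Y=+0.254009+0.000000i  product +0.049585+0.000000i
  m=+1: Y*=+0.113287-0.295769i  Y=-0.284304+0.079230i  product -0.008774+0.093064i
Σ over m = +0.032036+0.000000i; ×(4π/3) → +0.134192+0.000000i. Real part: 0.134192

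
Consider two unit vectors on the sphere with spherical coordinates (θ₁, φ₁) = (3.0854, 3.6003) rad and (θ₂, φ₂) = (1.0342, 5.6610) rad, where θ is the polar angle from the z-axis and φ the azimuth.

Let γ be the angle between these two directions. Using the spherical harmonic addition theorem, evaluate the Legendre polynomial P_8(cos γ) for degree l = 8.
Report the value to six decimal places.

0.022621

Summing Y*_{l m}(θ₁,φ₁)·Y_{l m}(θ₂,φ₂) over m ∈ [−8, 8]; prefactor 4π/(2·8+1) = 0.739198:
  m=-8: -0.00000 - 0.00000j × 0.04020 - 0.14808j = -0.00000 + 0.00000j  (running Σ = -0.00000 + 0.00000j)
  m=-7: -0.00000 - 0.00000j × -0.12761 - 0.34205j = 0.00000 + 0.00000j  (running Σ = 0.00000 + 0.00000j)
  m=-6: -0.00000 + 0.00000j × -0.36773 - 0.24702j = 0.00000 + 0.00000j  (running Σ = 0.00000 + 0.00000j)
  m=-5: -0.00000 + 0.00000j × -0.17927 + 0.00550j = 0.00000 - 0.00000j  (running Σ = 0.00000 - 0.00000j)
  m=-4: -0.00003 + 0.00013j × 0.19874 - 0.15198j = 0.00001 + 0.00003j  (running Σ = 0.00001 + 0.00003j)
  m=-3: 0.00047 + 0.00240j × 0.09346 - 0.30674j = 0.00078 + 0.00008j  (running Σ = 0.00079 + 0.00011j)
  m=-2: 0.01945 + 0.02541j × 0.03132 + 0.09252j = -0.00174 + 0.00260j  (running Σ = -0.00095 + 0.00270j)
  m=-1: 0.24169 + 0.11936j × 0.27559 + 0.19766j = 0.04302 + 0.08067j  (running Σ = 0.04207 + 0.08337j)
  m=0: 1.09792 + 0.00000j × -0.04876 + 0.00000j = -0.05353 + 0.00000j  (running Σ = -0.01147 + 0.08337j)
  m=1: -0.24169 + 0.11936j × -0.27559 + 0.19766j = 0.04302 - 0.08067j  (running Σ = 0.03155 + 0.00270j)
  m=2: 0.01945 - 0.02541j × 0.03132 - 0.09252j = -0.00174 - 0.00260j  (running Σ = 0.02981 + 0.00011j)
  m=3: -0.00047 + 0.00240j × -0.09346 - 0.30674j = 0.00078 - 0.00008j  (running Σ = 0.03059 + 0.00003j)
  m=4: -0.00003 - 0.00013j × 0.19874 + 0.15198j = 0.00001 - 0.00003j  (running Σ = 0.03060 - 0.00000j)
  m=5: 0.00000 + 0.00000j × 0.17927 + 0.00550j = 0.00000 + 0.00000j  (running Σ = 0.03060 + 0.00000j)
  m=6: -0.00000 - 0.00000j × -0.36773 + 0.24702j = 0.00000 - 0.00000j  (running Σ = 0.03060 + 0.00000j)
  m=7: 0.00000 - 0.00000j × 0.12761 - 0.34205j = 0.00000 - 0.00000j  (running Σ = 0.03060 + 0.00000j)
  m=8: -0.00000 + 0.00000j × 0.04020 + 0.14808j = -0.00000 - 0.00000j  (running Σ = 0.03060 + 0.00000j)
Total Σ_m = 0.03060 + 0.00000j. Multiply by 0.739198: 0.02262 + 0.00000j. P_8(cos γ) = 0.022621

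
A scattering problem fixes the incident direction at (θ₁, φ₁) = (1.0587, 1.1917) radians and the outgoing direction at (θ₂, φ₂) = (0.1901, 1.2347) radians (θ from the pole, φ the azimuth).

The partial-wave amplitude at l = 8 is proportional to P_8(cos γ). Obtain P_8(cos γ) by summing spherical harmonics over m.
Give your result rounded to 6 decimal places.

Term-by-term m-sum for l=8 (normalisation 4π/17 = 0.739198):
  term(m=-8) = +0.000000-0.000000i   from Y*(Ω₁)=-0.170846-0.018666i, Y(Ω₂)=-0.000001+0.000000i
  term(m=-7) = +0.000006-0.000002i   from Y*(Ω₁)=-0.181152+0.341334i, Y(Ω₂)=-0.000012-0.000012i
  term(m=-6) = +0.000096-0.000025i   from Y*(Ω₁)=+0.278061+0.327604i, Y(Ω₂)=+0.000099-0.000208i
  term(m=-5) = +0.000260-0.000057i   from Y*(Ω₁)=+0.114353-0.038491i, Y(Ω₂)=+0.002192+0.000241i
  term(m=-4) = -0.004514+0.000784i   from Y*(Ω₁)=-0.015887+0.291693i, Y(Ω₂)=+0.003521+0.015285i
  term(m=-3) = -0.022962+0.002979i   from Y*(Ω₁)=+0.255841+0.118422i, Y(Ω₂)=-0.069478+0.043802i
  term(m=-2) = +0.048314-0.004165i   from Y*(Ω₁)=-0.117257+0.111044i, Y(Ω₂)=-0.234958-0.186987i
  term(m=-1) = +0.211126-0.009084i   from Y*(Ω₁)=+0.117369+0.294628i, Y(Ω₂)=+0.219756-0.629042i
  term(m=+0) = -0.060964-0.000000i   from Y*(Ω₁)=-0.117215-0.000000i, Y(Ω₂)=+0.520106+0.000000i
  term(m=+1) = +0.211126+0.009084i   from Y*(Ω₁)=-0.117369+0.294628i, Y(Ω₂)=-0.219756-0.629042i
  term(m=+2) = +0.048314+0.004165i   from Y*(Ω₁)=-0.117257-0.111044i, Y(Ω₂)=-0.234958+0.186987i
  term(m=+3) = -0.022962-0.002979i   from Y*(Ω₁)=-0.255841+0.118422i, Y(Ω₂)=+0.069478+0.043802i
  term(m=+4) = -0.004514-0.000784i   from Y*(Ω₁)=-0.015887-0.291693i, Y(Ω₂)=+0.003521-0.015285i
  term(m=+5) = +0.000260+0.000057i   from Y*(Ω₁)=-0.114353-0.038491i, Y(Ω₂)=-0.002192+0.000241i
  term(m=+6) = +0.000096+0.000025i   from Y*(Ω₁)=+0.278061-0.327604i, Y(Ω₂)=+0.000099+0.000208i
  term(m=+7) = +0.000006+0.000002i   from Y*(Ω₁)=+0.181152+0.341334i, Y(Ω₂)=+0.000012-0.000012i
  term(m=+8) = +0.000000+0.000000i   from Y*(Ω₁)=-0.170846+0.018666i, Y(Ω₂)=-0.000001-0.000000i
Σ over m = +0.403687+0.000000i; ×(4π/17) → +0.298405+0.000000i. Real part: 0.298405

0.298405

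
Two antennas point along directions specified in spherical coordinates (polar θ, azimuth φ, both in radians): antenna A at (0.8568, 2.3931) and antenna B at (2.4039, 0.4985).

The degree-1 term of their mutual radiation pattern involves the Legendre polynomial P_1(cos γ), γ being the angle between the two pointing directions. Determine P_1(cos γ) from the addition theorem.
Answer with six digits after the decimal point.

-0.646340

Addition theorem: P_1(cos γ) = (4π/3) Σ_m Y*_{lm}(Ω₁) Y_{lm}(Ω₂), m = −1…1:
  term(m=-1) = -0.019305+0.057521i   from Y*(Ω₁)=-0.191318+0.177693i, Y(Ω₂)=+0.204094-0.111100i
  term(m=+0) = -0.115692+0.000000i   from Y*(Ω₁)=+0.319966-0.000000i, Y(Ω₂)=-0.361577+0.000000i
  term(m=+1) = -0.019305-0.057521i   from Y*(Ω₁)=+0.191318+0.177693i, Y(Ω₂)=-0.204094-0.111100i
Accumulated sum -0.154302+0.000000i; after 4π/(2l+1) scaling, -0.646340+0.000000i ⇒ P_1 = -0.646340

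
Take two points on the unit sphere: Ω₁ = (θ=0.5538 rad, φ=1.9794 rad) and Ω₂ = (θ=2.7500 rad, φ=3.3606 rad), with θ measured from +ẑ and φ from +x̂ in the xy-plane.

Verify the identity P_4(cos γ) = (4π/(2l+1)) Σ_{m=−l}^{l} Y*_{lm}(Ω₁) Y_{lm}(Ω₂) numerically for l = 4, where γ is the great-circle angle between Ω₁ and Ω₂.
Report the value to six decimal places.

Expand P_4 via completeness: Σ_{m} conj(Y_{4,m}) at Ω₁ times Y_{4,m} at Ω₂ —
  m=-4: -0.002152+0.033787i × +0.006011-0.007213i = +0.000231+0.000219i  (running Σ = +0.000231+0.000219i)
  m=-3: +0.145739-0.052372i × +0.050929-0.039283i = +0.005365-0.008392i  (running Σ = +0.005596-0.008174i)
  m=-2: -0.257293-0.274205i × +0.219774-0.102933i = -0.084771-0.033779i  (running Σ = -0.079175-0.041953i)
  m=-1: -0.173532+0.400792i × +0.485512-0.108064i = -0.040941+0.213342i  (running Σ = -0.120116+0.171389i)
  m=0: -0.040847-0.000000i × +0.308475+0.000000i = -0.012600-0.000000i  (running Σ = -0.132716+0.171389i)
  m=1: +0.173532+0.400792i × -0.485512-0.108064i = -0.040941-0.213342i  (running Σ = -0.173657-0.041953i)
  m=2: -0.257293+0.274205i × +0.219774+0.102933i = -0.084771+0.033779i  (running Σ = -0.258428-0.008174i)
  m=3: -0.145739-0.052372i × -0.050929-0.039283i = +0.005365+0.008392i  (running Σ = -0.253063+0.000219i)
  m=4: -0.002152-0.033787i × +0.006011+0.007213i = +0.000231-0.000219i  (running Σ = -0.252832-0.000000i)
Σ over m = -0.252832-0.000000i; ×(4π/9) → -0.353020-0.000000i. Real part: -0.353020

-0.353020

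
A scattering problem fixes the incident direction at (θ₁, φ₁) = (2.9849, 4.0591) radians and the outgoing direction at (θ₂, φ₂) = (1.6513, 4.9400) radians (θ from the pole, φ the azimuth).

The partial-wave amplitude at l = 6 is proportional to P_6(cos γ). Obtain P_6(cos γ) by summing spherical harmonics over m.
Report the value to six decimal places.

Summing Y*_{l m}(θ₁,φ₁)·Y_{l m}(θ₂,φ₂) over m ∈ [−6, 6]; prefactor 4π/(2·6+1) = 0.966644:
  m=-6: 0.00000 - 0.00000j × -0.09650 + 0.46384j = 0.00000 + 0.00000j  (running Σ = 0.00000 + 0.00000j)
  m=-5: -0.00002 - 0.00015j × -0.12020 - 0.05553j = -0.00001 + 0.00002j  (running Σ = -0.00000 + 0.00002j)
  m=-4: -0.00178 - 0.00104j × -0.20066 + 0.25836j = 0.00063 - 0.00025j  (running Σ = 0.00062 - 0.00023j)
  m=-3: -0.01749 + 0.00717j × -0.09587 - 0.11787j = 0.00252 + 0.00137j  (running Σ = 0.00314 + 0.00115j)
  m=-2: -0.03076 + 0.11370j × -0.25721 + 0.12591j = -0.00640 - 0.03312j  (running Σ = -0.00326 - 0.03197j)
  m=-1: 0.27569 + 0.36019j × -0.03582 - 0.15466j = 0.04583 - 0.05554j  (running Σ = 0.04257 - 0.08751j)
  m=0: 0.77107 + 0.00000j × -0.27551 + 0.00000j = -0.21244 + 0.00000j  (running Σ = -0.16987 - 0.08751j)
  m=1: -0.27569 + 0.36019j × 0.03582 - 0.15466j = 0.04583 + 0.05554j  (running Σ = -0.12404 - 0.03197j)
  m=2: -0.03076 - 0.11370j × -0.25721 - 0.12591j = -0.00640 + 0.03312j  (running Σ = -0.13045 + 0.00115j)
  m=3: 0.01749 + 0.00717j × 0.09587 - 0.11787j = 0.00252 - 0.00137j  (running Σ = -0.12792 - 0.00023j)
  m=4: -0.00178 + 0.00104j × -0.20066 - 0.25836j = 0.00063 + 0.00025j  (running Σ = -0.12730 + 0.00002j)
  m=5: 0.00002 - 0.00015j × 0.12020 - 0.05553j = -0.00001 - 0.00002j  (running Σ = -0.12730 + 0.00000j)
  m=6: 0.00000 + 0.00000j × -0.09650 - 0.46384j = 0.00000 - 0.00000j  (running Σ = -0.12730 - 0.00000j)
Total Σ_m = -0.12730 - 0.00000j. Multiply by 0.966644: -0.12306 - 0.00000j. P_6(cos γ) = -0.123057

-0.123057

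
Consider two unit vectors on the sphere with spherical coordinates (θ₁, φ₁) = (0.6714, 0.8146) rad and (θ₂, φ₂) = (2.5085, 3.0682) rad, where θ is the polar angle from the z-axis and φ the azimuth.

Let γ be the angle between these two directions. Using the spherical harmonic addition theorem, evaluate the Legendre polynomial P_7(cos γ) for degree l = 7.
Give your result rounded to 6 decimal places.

Term-by-term m-sum for l=7 (normalisation 4π/15 = 0.837758):
  m=-7: Y*=+0.015070-0.009894i  Y=-0.011051-0.006236i  product -0.000228+0.000015i
  m=-6: Y*=+0.014799-0.083597i  Y=-0.058522-0.027576i  product -0.003171+0.004484i
  m=-5: Y*=-0.142155-0.191173i  Y=-0.184960-0.071094i  product +0.012702+0.045466i
  m=-4: Y*=-0.424672-0.049832i  Y=-0.378142-0.114314i  product +0.154890+0.067389i
  m=-3: Y*=-0.332215+0.278569i  Y=-0.458641-0.102647i  product +0.180961-0.093662i
  m=-2: Y*=-0.003613+0.061798i  Y=-0.170980-0.025279i  product +0.002180-0.010475i
  m=-1: Y*=-0.257156-0.272631i  Y=+0.323172+0.023761i  product -0.076628-0.094217i
  m=+0: Y*=-0.186853-0.000000i  Y=+0.287736+0.000000i  product -0.053764-0.000000i
  m=+1: Y*=+0.257156-0.272631i  Y=-0.323172+0.023761i  product -0.076628+0.094217i
  m=+2: Y*=-0.003613-0.061798i  Y=-0.170980+0.025279i  product +0.002180+0.010475i
  m=+3: Y*=+0.332215+0.278569i  Y=+0.458641-0.102647i  product +0.180961+0.093662i
  m=+4: Y*=-0.424672+0.049832i  Y=-0.378142+0.114314i  product +0.154890-0.067389i
  m=+5: Y*=+0.142155-0.191173i  Y=+0.184960-0.071094i  product +0.012702-0.045466i
  m=+6: Y*=+0.014799+0.083597i  Y=-0.058522+0.027576i  product -0.003171-0.004484i
  m=+7: Y*=-0.015070-0.009894i  Y=+0.011051-0.006236i  product -0.000228-0.000015i
Accumulated sum +0.487647+0.000000i; after 4π/(2l+1) scaling, +0.408530+0.000000i ⇒ P_7 = 0.408530

0.408530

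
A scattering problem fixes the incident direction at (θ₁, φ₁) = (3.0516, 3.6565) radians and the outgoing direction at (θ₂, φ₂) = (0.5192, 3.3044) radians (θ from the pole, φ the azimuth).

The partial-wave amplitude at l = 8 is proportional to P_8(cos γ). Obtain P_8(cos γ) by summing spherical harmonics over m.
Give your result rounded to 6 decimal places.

-0.134747

Term-by-term m-sum for l=8 (normalisation 4π/17 = 0.739198):
  [-8]  conj(Y_{8,-8})(Ω₁) = -0.00000 - 0.00000j ; Y_{8,-8}(Ω₂) = 0.00050 - 0.00183j ; Δ = -0.00000 + 0.00000j
  [-7]  conj(Y_{8,-7})(Ω₁) = -0.00000 - 0.00000j ; Y_{8,-7}(Ω₂) = -0.00554 + 0.01204j ; Δ = 0.00000 - 0.00000j
  [-6]  conj(Y_{8,-6})(Ω₁) = -0.00000 + 0.00000j ; Y_{8,-6}(Ω₂) = 0.03240 - 0.04798j ; Δ = -0.00000 + 0.00000j
  [-5]  conj(Y_{8,-5})(Ω₁) = -0.00005 + 0.00003j ; Y_{8,-5}(Ω₂) = -0.12110 + 0.12824j ; Δ = 0.00000 - 0.00001j
  [-4]  conj(Y_{8,-4})(Ω₁) = -0.00041 + 0.00076j ; Y_{8,-4}(Ω₂) = 0.29902 - 0.22790j ; Δ = 0.00005 + 0.00032j
  [-3]  conj(Y_{8,-3})(Ω₁) = 0.00026 + 0.00984j ; Y_{8,-3}(Ω₂) = -0.45499 + 0.24176j ; Δ = -0.00249 - 0.00441j
  [-2]  conj(Y_{8,-2})(Ω₁) = 0.04105 + 0.06833j ; Y_{8,-2}(Ω₂) = 0.29121 - 0.09832j ; Δ = 0.01867 + 0.01586j
  [-1]  conj(Y_{8,-1})(Ω₁) = 0.35925 + 0.20327j ; Y_{8,-1}(Ω₂) = 0.23995 - 0.03942j ; Δ = 0.09422 + 0.03462j
  [+0]  conj(Y_{8,0})(Ω₁) = 0.99958 + 0.00000j ; Y_{8,0}(Ω₂) = -0.40335 + 0.00000j ; Δ = -0.40318 + 0.00000j
  [+1]  conj(Y_{8,1})(Ω₁) = -0.35925 + 0.20327j ; Y_{8,1}(Ω₂) = -0.23995 - 0.03942j ; Δ = 0.09422 - 0.03462j
  [+2]  conj(Y_{8,2})(Ω₁) = 0.04105 - 0.06833j ; Y_{8,2}(Ω₂) = 0.29121 + 0.09832j ; Δ = 0.01867 - 0.01586j
  [+3]  conj(Y_{8,3})(Ω₁) = -0.00026 + 0.00984j ; Y_{8,3}(Ω₂) = 0.45499 + 0.24176j ; Δ = -0.00249 + 0.00441j
  [+4]  conj(Y_{8,4})(Ω₁) = -0.00041 - 0.00076j ; Y_{8,4}(Ω₂) = 0.29902 + 0.22790j ; Δ = 0.00005 - 0.00032j
  [+5]  conj(Y_{8,5})(Ω₁) = 0.00005 + 0.00003j ; Y_{8,5}(Ω₂) = 0.12110 + 0.12824j ; Δ = 0.00000 + 0.00001j
  [+6]  conj(Y_{8,6})(Ω₁) = -0.00000 - 0.00000j ; Y_{8,6}(Ω₂) = 0.03240 + 0.04798j ; Δ = -0.00000 - 0.00000j
  [+7]  conj(Y_{8,7})(Ω₁) = 0.00000 - 0.00000j ; Y_{8,7}(Ω₂) = 0.00554 + 0.01204j ; Δ = 0.00000 + 0.00000j
  [+8]  conj(Y_{8,8})(Ω₁) = -0.00000 + 0.00000j ; Y_{8,8}(Ω₂) = 0.00050 + 0.00183j ; Δ = -0.00000 - 0.00000j
Total Σ_m = -0.18229 + 0.00000j. Multiply by 0.739198: -0.13475 + 0.00000j. P_8(cos γ) = -0.134747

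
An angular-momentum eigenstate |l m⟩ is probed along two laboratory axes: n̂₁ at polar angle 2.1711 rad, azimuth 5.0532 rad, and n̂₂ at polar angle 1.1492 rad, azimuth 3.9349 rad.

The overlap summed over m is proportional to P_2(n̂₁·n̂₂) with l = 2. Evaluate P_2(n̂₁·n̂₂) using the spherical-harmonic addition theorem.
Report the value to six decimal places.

-0.485589

Summing Y*_{l m}(θ₁,φ₁)·Y_{l m}(θ₂,φ₂) over m ∈ [−2, 2]; prefactor 4π/(2·2+1) = 2.513274:
  m=-2: Y*=-0.20424 - 0.16571j  Y=-0.00509 - 0.32155j  product -0.05225 + 0.06652j
  m=-1: Y*=-0.12037 + 0.33940j  Y=-0.20235 + 0.20558j  product -0.04542 - 0.09342j
  m=+0: Y*=-0.01346 + 0.00000j  Y=-0.15695 + 0.00000j  product 0.00211 + 0.00000j
  m=+1: Y*=0.12037 + 0.33940j  Y=0.20235 + 0.20558j  product -0.04542 + 0.09342j
  m=+2: Y*=-0.20424 + 0.16571j  Y=-0.00509 + 0.32155j  product -0.05225 - 0.06652j
Accumulated sum -0.19321 + 0.00000j; after 4π/(2l+1) scaling, -0.48559 + 0.00000j ⇒ P_2 = -0.485589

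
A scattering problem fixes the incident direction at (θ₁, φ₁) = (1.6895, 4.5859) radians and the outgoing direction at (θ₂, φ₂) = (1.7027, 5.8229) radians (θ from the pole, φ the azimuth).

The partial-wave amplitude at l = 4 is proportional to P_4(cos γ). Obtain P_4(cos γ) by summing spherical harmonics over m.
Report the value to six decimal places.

Expand P_4 via completeness: Σ_{m} conj(Y_{4,m}) at Ω₁ times Y_{4,m} at Ω₂ —
  term(m=-4) = (0.042918, 0.178772)   from Y*(Ω₁)=(0.376307, -0.208497), Y(Ω₂)=(-0.114131, 0.411833)
  term(m=-3) = (-0.019601, 0.012547)   from Y*(Ω₁)=(-0.053757, -0.134798), Y(Ω₂)=(-0.030278, -0.157485)
  term(m=-2) = (-0.067492, -0.053207)   from Y*(Ω₁)=(0.287984, -0.074449), Y(Ω₂)=(-0.174909, -0.229974)
  term(m=-1) = (0.009392, -0.027084)   from Y*(Ω₁)=(-0.020365, -0.160142), Y(Ω₂)=(0.159093, 0.078879)
  term(m=+0) = (0.072106, 0.000000)   from Y*(Ω₁)=(0.273577, -0.000000), Y(Ω₂)=(0.263568, 0.000000)
  term(m=+1) = (0.009392, 0.027084)   from Y*(Ω₁)=(0.020365, -0.160142), Y(Ω₂)=(-0.159093, 0.078879)
  term(m=+2) = (-0.067492, 0.053207)   from Y*(Ω₁)=(0.287984, 0.074449), Y(Ω₂)=(-0.174909, 0.229974)
  term(m=+3) = (-0.019601, -0.012547)   from Y*(Ω₁)=(0.053757, -0.134798), Y(Ω₂)=(0.030278, -0.157485)
  term(m=+4) = (0.042918, -0.178772)   from Y*(Ω₁)=(0.376307, 0.208497), Y(Ω₂)=(-0.114131, -0.411833)
Σ over m = (0.002539, 0.000000); ×(4π/9) → (0.003545, 0.000000). Real part: 0.003545

0.003545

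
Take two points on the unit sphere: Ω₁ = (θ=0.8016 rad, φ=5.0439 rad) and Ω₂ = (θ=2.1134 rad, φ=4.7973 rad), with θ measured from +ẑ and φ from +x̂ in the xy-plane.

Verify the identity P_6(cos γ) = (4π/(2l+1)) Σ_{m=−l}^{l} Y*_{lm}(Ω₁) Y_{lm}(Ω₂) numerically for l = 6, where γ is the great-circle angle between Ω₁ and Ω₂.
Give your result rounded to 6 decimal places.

Summing Y*_{l m}(θ₁,φ₁)·Y_{l m}(θ₂,φ₂) over m ∈ [−6, 6]; prefactor 4π/(2·6+1) = 0.966644:
  term(m=-6) = 0.00115 + 0.01261j   from Y*(Ω₁)=0.02699 - 0.06072j, Y(Ω₂)=-0.16634 + 0.09293j
  term(m=-5) = -0.02939 - 0.08368j   from Y*(Ω₁)=0.22200 + 0.01931j, Y(Ω₂)=-0.16394 - 0.36266j
  term(m=-4) = 0.08408 + 0.12711j   from Y*(Ω₁)=0.09956 + 0.39862j, Y(Ω₂)=0.34972 - 0.12357j
  term(m=-3) = 0.00408 + 0.00372j   from Y*(Ω₁)=-0.32714 + 0.21259j, Y(Ω₂)=-0.00357 - 0.01370j
  term(m=-2) = -0.00081 - 0.00043j   from Y*(Ω₁)=-0.00208 - 0.00162j, Y(Ω₂)=0.34214 - 0.05867j
  term(m=-1) = -0.04251 - 0.01070j   from Y*(Ω₁)=-0.11994 + 0.34845j, Y(Ω₂)=0.01009 + 0.11852j
  term(m=+0) = -0.03567 + 0.00000j   from Y*(Ω₁)=-0.11267 + 0.00000j, Y(Ω₂)=0.31663 + 0.00000j
  term(m=+1) = -0.04251 + 0.01070j   from Y*(Ω₁)=0.11994 + 0.34845j, Y(Ω₂)=-0.01009 + 0.11852j
  term(m=+2) = -0.00081 + 0.00043j   from Y*(Ω₁)=-0.00208 + 0.00162j, Y(Ω₂)=0.34214 + 0.05867j
  term(m=+3) = 0.00408 - 0.00372j   from Y*(Ω₁)=0.32714 + 0.21259j, Y(Ω₂)=0.00357 - 0.01370j
  term(m=+4) = 0.08408 - 0.12711j   from Y*(Ω₁)=0.09956 - 0.39862j, Y(Ω₂)=0.34972 + 0.12357j
  term(m=+5) = -0.02939 + 0.08368j   from Y*(Ω₁)=-0.22200 + 0.01931j, Y(Ω₂)=0.16394 - 0.36266j
  term(m=+6) = 0.00115 - 0.01261j   from Y*(Ω₁)=0.02699 + 0.06072j, Y(Ω₂)=-0.16634 - 0.09293j
Σ over m = -0.00247 + 0.00000j; ×(4π/13) → -0.00239 + 0.00000j. Real part: -0.002388

-0.002388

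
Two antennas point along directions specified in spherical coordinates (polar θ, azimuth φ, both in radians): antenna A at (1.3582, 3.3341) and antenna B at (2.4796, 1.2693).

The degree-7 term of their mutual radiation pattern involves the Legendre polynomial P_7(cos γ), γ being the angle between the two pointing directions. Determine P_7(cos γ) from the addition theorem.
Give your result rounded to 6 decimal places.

Summing Y*_{l m}(θ₁,φ₁)·Y_{l m}(θ₂,φ₂) over m ∈ [−7, 7]; prefactor 4π/(2·7+1) = 0.837758:
  m=-7: -0.09439 - 0.41578j × -0.01422 - 0.00852j = -0.00220 + 0.00672j  (running Σ = -0.00220 + 0.00672j)
  m=-6: 0.13908 + 0.31502j × -0.01878 + 0.07736j = -0.02698 + 0.00484j  (running Σ = -0.02918 + 0.01156j)
  m=-5: 0.07882 + 0.11319j × 0.22778 - 0.01444j = 0.01959 + 0.02464j  (running Σ = -0.00959 + 0.03621j)
  m=-4: -0.24571 - 0.23827j × -0.15001 - 0.39280j = -0.05673 + 0.13226j  (running Σ = -0.06633 + 0.16847j)
  m=-3: -0.02987 - 0.01947j × -0.34924 + 0.27460j = 0.01578 - 0.00140j  (running Σ = -0.05055 + 0.16706j)
  m=-2: 0.30363 + 0.12304j × 0.07355 + 0.05064j = 0.01610 + 0.02443j  (running Σ = -0.03445 + 0.19149j)
  m=-1: -0.00410 - 0.00080j × -0.10842 + 0.34866j = 0.00072 - 0.00134j  (running Σ = -0.03372 + 0.19014j)
  m=0: -0.32147 + 0.00000j × 0.21291 + 0.00000j = -0.06844 + 0.00000j  (running Σ = -0.10217 + 0.19014j)
  m=1: 0.00410 - 0.00080j × 0.10842 + 0.34866j = 0.00072 + 0.00134j  (running Σ = -0.10144 + 0.19149j)
  m=2: 0.30363 - 0.12304j × 0.07355 - 0.05064j = 0.01610 - 0.02443j  (running Σ = -0.08534 + 0.16706j)
  m=3: 0.02987 - 0.01947j × 0.34924 + 0.27460j = 0.01578 + 0.00140j  (running Σ = -0.06956 + 0.16847j)
  m=4: -0.24571 + 0.23827j × -0.15001 + 0.39280j = -0.05673 - 0.13226j  (running Σ = -0.12630 + 0.03621j)
  m=5: -0.07882 + 0.11319j × -0.22778 - 0.01444j = 0.01959 - 0.02464j  (running Σ = -0.10671 + 0.01156j)
  m=6: 0.13908 - 0.31502j × -0.01878 - 0.07736j = -0.02698 - 0.00484j  (running Σ = -0.13369 + 0.00672j)
  m=7: 0.09439 - 0.41578j × 0.01422 - 0.00852j = -0.00220 - 0.00672j  (running Σ = -0.13589 + 0.00000j)
Accumulated sum -0.13589 + 0.00000j; after 4π/(2l+1) scaling, -0.11384 + 0.00000j ⇒ P_7 = -0.113845

-0.113845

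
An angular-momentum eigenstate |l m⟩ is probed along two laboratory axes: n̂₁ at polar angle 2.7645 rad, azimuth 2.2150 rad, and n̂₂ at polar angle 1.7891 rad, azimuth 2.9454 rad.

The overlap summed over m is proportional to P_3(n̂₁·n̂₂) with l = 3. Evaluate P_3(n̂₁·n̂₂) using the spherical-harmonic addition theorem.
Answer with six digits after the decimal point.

-0.445575

Summing Y*_{l m}(θ₁,φ₁)·Y_{l m}(θ₂,φ₂) over m ∈ [−3, 3]; prefactor 4π/(2·3+1) = 1.795196:
  term(m=-3) = (-0.004701, -0.006580)   from Y*(Ω₁)=(0.019481, 0.007373), Y(Ω₂)=(-0.322892, -0.215530)
  term(m=-2) = (0.002983, -0.027013)   from Y*(Ω₁)=(0.035899, 0.123728), Y(Ω₂)=(-0.194921, -0.080667)
  term(m=-1) = (-0.071123, 0.063700)   from Y*(Ω₁)=(-0.237420, 0.316098), Y(Ω₂)=(0.236883, 0.047080)
  term(m=+0) = (-0.102523, -0.000000)   from Y*(Ω₁)=(-0.458702, -0.000000), Y(Ω₂)=(0.223507, 0.000000)
  term(m=+1) = (-0.071123, -0.063700)   from Y*(Ω₁)=(0.237420, 0.316098), Y(Ω₂)=(-0.236883, 0.047080)
  term(m=+2) = (0.002983, 0.027013)   from Y*(Ω₁)=(0.035899, -0.123728), Y(Ω₂)=(-0.194921, 0.080667)
  term(m=+3) = (-0.004701, 0.006580)   from Y*(Ω₁)=(-0.019481, 0.007373), Y(Ω₂)=(0.322892, -0.215530)
Accumulated sum (-0.248204, -0.000000); after 4π/(2l+1) scaling, (-0.445575, -0.000000) ⇒ P_3 = -0.445575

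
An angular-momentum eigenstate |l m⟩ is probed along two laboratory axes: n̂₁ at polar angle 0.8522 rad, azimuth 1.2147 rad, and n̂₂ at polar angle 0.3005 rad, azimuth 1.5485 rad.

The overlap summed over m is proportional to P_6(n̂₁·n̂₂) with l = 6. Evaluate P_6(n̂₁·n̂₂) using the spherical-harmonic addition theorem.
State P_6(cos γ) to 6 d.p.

Summing Y*_{l m}(θ₁,φ₁)·Y_{l m}(θ₂,φ₂) over m ∈ [−6, 6]; prefactor 4π/(2·6+1) = 0.966644:
  term(m=-6) = -0.00001 - 0.00003j   from Y*(Ω₁)=0.04711 + 0.07418j, Y(Ω₂)=-0.00032 - 0.00004j
  term(m=-5) = -0.00009 - 0.00096j   from Y*(Ω₁)=0.26040 - 0.05542j, Y(Ω₂)=0.00040 - 0.00361j
  term(m=-4) = 0.00249 - 0.01038j   from Y*(Ω₁)=0.06295 - 0.42690j, Y(Ω₂)=0.02465 + 0.00220j
  term(m=-3) = 0.01979 - 0.03091j   from Y*(Ω₁)=-0.28328 - 0.15568j, Y(Ω₂)=-0.00759 + 0.11328j
  term(m=-2) = -0.03003 + 0.02367j   from Y*(Ω₁)=0.08418 - 0.07268j, Y(Ω₂)=-0.34345 - 0.01533j
  term(m=-1) = -0.20661 + 0.07165j   from Y*(Ω₁)=-0.12835 - 0.34507j, Y(Ω₂)=0.01324 - 0.59380j
  term(m=+0) = 0.00235 + 0.00000j   from Y*(Ω₁)=0.00916 + 0.00000j, Y(Ω₂)=0.25599 + 0.00000j
  term(m=+1) = -0.20661 - 0.07165j   from Y*(Ω₁)=0.12835 - 0.34507j, Y(Ω₂)=-0.01324 - 0.59380j
  term(m=+2) = -0.03003 - 0.02367j   from Y*(Ω₁)=0.08418 + 0.07268j, Y(Ω₂)=-0.34345 + 0.01533j
  term(m=+3) = 0.01979 + 0.03091j   from Y*(Ω₁)=0.28328 - 0.15568j, Y(Ω₂)=0.00759 + 0.11328j
  term(m=+4) = 0.00249 + 0.01038j   from Y*(Ω₁)=0.06295 + 0.42690j, Y(Ω₂)=0.02465 - 0.00220j
  term(m=+5) = -0.00009 + 0.00096j   from Y*(Ω₁)=-0.26040 - 0.05542j, Y(Ω₂)=-0.00040 - 0.00361j
  term(m=+6) = -0.00001 + 0.00003j   from Y*(Ω₁)=0.04711 - 0.07418j, Y(Ω₂)=-0.00032 + 0.00004j
Σ over m = -0.42658 + 0.00000j; ×(4π/13) → -0.41235 + 0.00000j. Real part: -0.412346

-0.412346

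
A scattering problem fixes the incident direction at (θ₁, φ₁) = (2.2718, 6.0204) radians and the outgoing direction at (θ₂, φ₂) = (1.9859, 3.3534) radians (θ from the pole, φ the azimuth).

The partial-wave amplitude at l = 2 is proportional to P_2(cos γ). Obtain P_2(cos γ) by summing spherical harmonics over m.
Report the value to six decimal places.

-0.303547

Expand P_2 via completeness: Σ_{m} conj(Y_{2,m}) at Ω₁ times Y_{2,m} at Ω₂ —
  [-2]  conj(Y_{2,-2})(Ω₁) = +0.195137-0.113176i ; Y_{2,-2}(Ω₂) = +0.294861-0.132957i ; Δ = +0.042491-0.059316i
  [-1]  conj(Y_{2,-1})(Ω₁) = -0.367713+0.098917i ; Y_{2,-1}(Ω₂) = +0.278727-0.059935i ; Δ = -0.096563+0.049610i
  [+0]  conj(Y_{2,0})(Ω₁) = +0.078222-0.000000i ; Y_{2,0}(Ω₂) = -0.161507+0.000000i ; Δ = -0.012633+0.000000i
  [+1]  conj(Y_{2,1})(Ω₁) = +0.367713+0.098917i ; Y_{2,1}(Ω₂) = -0.278727-0.059935i ; Δ = -0.096563-0.049610i
  [+2]  conj(Y_{2,2})(Ω₁) = +0.195137+0.113176i ; Y_{2,2}(Ω₂) = +0.294861+0.132957i ; Δ = +0.042491+0.059316i
Total Σ_m = -0.120777+0.000000i. Multiply by 2.513274: -0.303547+0.000000i. P_2(cos γ) = -0.303547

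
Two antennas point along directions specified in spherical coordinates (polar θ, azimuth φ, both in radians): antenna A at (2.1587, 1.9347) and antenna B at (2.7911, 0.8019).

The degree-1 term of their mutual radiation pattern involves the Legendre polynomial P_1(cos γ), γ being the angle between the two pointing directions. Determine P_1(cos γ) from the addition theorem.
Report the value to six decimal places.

0.642077

Expand P_1 via completeness: Σ_{m} conj(Y_{1,m}) at Ω₁ times Y_{1,m} at Ω₂ —
  term(m=-1) = 0.01446 + 0.03089j   from Y*(Ω₁)=-0.10232 + 0.26866j, Y(Ω₂)=0.08249 - 0.08526j
  term(m=+0) = 0.12436 + 0.00000j   from Y*(Ω₁)=-0.27099 + 0.00000j, Y(Ω₂)=-0.45890 + 0.00000j
  term(m=+1) = 0.01446 - 0.03089j   from Y*(Ω₁)=0.10232 + 0.26866j, Y(Ω₂)=-0.08249 - 0.08526j
Σ over m = 0.15328 + 0.00000j; ×(4π/3) → 0.64208 + 0.00000j. Real part: 0.642077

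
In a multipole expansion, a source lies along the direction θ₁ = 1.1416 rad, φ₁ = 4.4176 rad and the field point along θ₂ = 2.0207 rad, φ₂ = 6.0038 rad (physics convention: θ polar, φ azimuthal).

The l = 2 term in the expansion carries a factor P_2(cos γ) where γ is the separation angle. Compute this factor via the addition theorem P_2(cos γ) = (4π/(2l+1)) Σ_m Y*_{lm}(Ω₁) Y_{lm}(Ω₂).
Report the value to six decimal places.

-0.443789

Addition theorem: P_2(cos γ) = (4π/5) Σ_m Y*_{lm}(Ω₁) Y_{lm}(Ω₂), m = −2…2:
  m=-2: Y*=-0.26546 + 0.17758j  Y=0.26558 + 0.16605j  product -0.09999 + 0.00308j
  m=-1: Y*=-0.08493 - 0.27972j  Y=-0.29080 - 0.08343j  product 0.00136 + 0.08843j
  m=+0: Y*=-0.15154 + 0.00000j  Y=-0.13645 + 0.00000j  product 0.02068 + 0.00000j
  m=+1: Y*=0.08493 - 0.27972j  Y=0.29080 - 0.08343j  product 0.00136 - 0.08843j
  m=+2: Y*=-0.26546 - 0.17758j  Y=0.26558 - 0.16605j  product -0.09999 - 0.00308j
Total Σ_m = -0.17658 - 0.00000j. Multiply by 2.513274: -0.44379 - 0.00000j. P_2(cos γ) = -0.443789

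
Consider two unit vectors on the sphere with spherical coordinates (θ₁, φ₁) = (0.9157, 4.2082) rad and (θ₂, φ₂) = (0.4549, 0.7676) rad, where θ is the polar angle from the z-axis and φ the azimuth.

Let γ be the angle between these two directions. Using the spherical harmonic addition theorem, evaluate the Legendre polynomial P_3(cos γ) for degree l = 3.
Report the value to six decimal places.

-0.296871

Term-by-term m-sum for l=3 (normalisation 4π/7 = 1.795196):
  m=-3: Y*=0.20770 + 0.01211j  Y=-0.02365 - 0.02632j  product -0.00459 - 0.00575j
  m=-2: Y*=-0.20878 + 0.33122j  Y=0.00631 - 0.17712j  product 0.05735 + 0.03907j
  m=-1: Y*=-0.10596 - 0.19204j  Y=0.31008 - 0.29924j  product -0.09032 - 0.02784j
  m=+0: Y*=-0.26013 + 0.00000j  Y=0.34688 + 0.00000j  product -0.09023 + 0.00000j
  m=+1: Y*=0.10596 - 0.19204j  Y=-0.31008 - 0.29924j  product -0.09032 + 0.02784j
  m=+2: Y*=-0.20878 - 0.33122j  Y=0.00631 + 0.17712j  product 0.05735 - 0.03907j
  m=+3: Y*=-0.20770 + 0.01211j  Y=0.02365 - 0.02632j  product -0.00459 + 0.00575j
Total Σ_m = -0.16537 - 0.00000j. Multiply by 1.795196: -0.29687 - 0.00000j. P_3(cos γ) = -0.296871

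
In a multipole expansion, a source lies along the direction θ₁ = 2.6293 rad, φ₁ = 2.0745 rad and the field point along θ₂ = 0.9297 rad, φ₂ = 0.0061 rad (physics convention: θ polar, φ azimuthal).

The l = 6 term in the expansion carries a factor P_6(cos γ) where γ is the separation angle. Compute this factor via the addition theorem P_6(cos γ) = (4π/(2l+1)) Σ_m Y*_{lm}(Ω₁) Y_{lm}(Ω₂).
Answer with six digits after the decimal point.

-0.153965

Summing Y*_{l m}(θ₁,φ₁)·Y_{l m}(θ₂,φ₂) over m ∈ [−6, 6]; prefactor 4π/(2·6+1) = 0.966644:
  [-6]  conj(Y_{6,-6})(Ω₁) = +0.006653-0.000798i ; Y_{6,-6}(Ω₂) = +0.127926-0.004684i ; Δ = +0.000847-0.000133i
  [-5]  conj(Y_{6,-5})(Ω₁) = +0.024086+0.033520i ; Y_{6,-5}(Ω₂) = +0.330768-0.010092i ; Δ = +0.008305+0.010844i
  [-4]  conj(Y_{6,-4})(Ω₁) = -0.065095+0.136841i ; Y_{6,-4}(Ω₂) = +0.431828-0.010539i ; Δ = -0.026668+0.059778i
  [-3]  conj(Y_{6,-3})(Ω₁) = -0.357582+0.021368i ; Y_{6,-3}(Ω₂) = +0.187402-0.003430i ; Δ = -0.066938+0.005231i
  [-2]  conj(Y_{6,-2})(Ω₁) = -0.266305-0.421581i ; Y_{6,-2}(Ω₂) = -0.254429+0.003104i ; Δ = +0.069064+0.106436i
  [-1]  conj(Y_{6,-1})(Ω₁) = +0.106647-0.193510i ; Y_{6,-1}(Ω₂) = -0.297901+0.001817i ; Δ = -0.031419+0.057841i
  [+0]  conj(Y_{6,0})(Ω₁) = -0.365381-0.000000i ; Y_{6,0}(Ω₂) = +0.179709+0.000000i ; Δ = -0.065662-0.000000i
  [+1]  conj(Y_{6,1})(Ω₁) = -0.106647-0.193510i ; Y_{6,1}(Ω₂) = +0.297901+0.001817i ; Δ = -0.031419-0.057841i
  [+2]  conj(Y_{6,2})(Ω₁) = -0.266305+0.421581i ; Y_{6,2}(Ω₂) = -0.254429-0.003104i ; Δ = +0.069064-0.106436i
  [+3]  conj(Y_{6,3})(Ω₁) = +0.357582+0.021368i ; Y_{6,3}(Ω₂) = -0.187402-0.003430i ; Δ = -0.066938-0.005231i
  [+4]  conj(Y_{6,4})(Ω₁) = -0.065095-0.136841i ; Y_{6,4}(Ω₂) = +0.431828+0.010539i ; Δ = -0.026668-0.059778i
  [+5]  conj(Y_{6,5})(Ω₁) = -0.024086+0.033520i ; Y_{6,5}(Ω₂) = -0.330768-0.010092i ; Δ = +0.008305-0.010844i
  [+6]  conj(Y_{6,6})(Ω₁) = +0.006653+0.000798i ; Y_{6,6}(Ω₂) = +0.127926+0.004684i ; Δ = +0.000847+0.000133i
Σ over m = -0.159278+0.000000i; ×(4π/13) → -0.153965+0.000000i. Real part: -0.153965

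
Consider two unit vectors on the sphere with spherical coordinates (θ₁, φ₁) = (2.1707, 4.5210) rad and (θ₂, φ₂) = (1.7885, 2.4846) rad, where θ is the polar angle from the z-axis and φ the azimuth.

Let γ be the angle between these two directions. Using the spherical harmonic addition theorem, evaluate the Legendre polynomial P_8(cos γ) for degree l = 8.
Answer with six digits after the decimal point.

Term-by-term m-sum for l=8 (normalisation 4π/17 = 0.739198):
  term(m=-8) = -0.03946 - 0.02603j   from Y*(Ω₁)=0.00441 - 0.11094j, Y(Ω₂)=0.22020 - 0.36441j
  term(m=-7) = -0.01343 + 0.11365j   from Y*(Ω₁)=-0.29570 - 0.06957j, Y(Ω₂)=-0.04265 - 0.37432j
  term(m=-6) = -0.04143 + 0.01503j   from Y*(Ω₁)=-0.18451 + 0.41045j, Y(Ω₂)=0.06820 + 0.07027j
  term(m=-5) = 0.08161 + 0.07713j   from Y*(Ω₁)=0.25603 + 0.18042j, Y(Ω₂)=0.35483 + 0.05122j
  term(m=-4) = -0.00068 + 0.00226j   from Y*(Ω₁)=-0.07740 + 0.07438j, Y(Ω₂)=0.01914 - 0.01080j
  term(m=-3) = -0.11896 + 0.02091j   from Y*(Ω₁)=0.19956 + 0.30850j, Y(Ω₂)=-0.12807 + 0.30276j
  term(m=-2) = 0.00371 + 0.00499j   from Y*(Ω₁)=0.07723 - 0.03110j, Y(Ω₂)=0.01896 + 0.07221j
  term(m=-1) = 0.04606 - 0.09167j   from Y*(Ω₁)=0.06269 + 0.32352j, Y(Ω₂)=-0.24651 - 0.19013j
  term(m=+0) = -0.01215 + 0.00000j   from Y*(Ω₁)=0.13522 + 0.00000j, Y(Ω₂)=-0.08984 + 0.00000j
  term(m=+1) = 0.04606 + 0.09167j   from Y*(Ω₁)=-0.06269 + 0.32352j, Y(Ω₂)=0.24651 - 0.19013j
  term(m=+2) = 0.00371 - 0.00499j   from Y*(Ω₁)=0.07723 + 0.03110j, Y(Ω₂)=0.01896 - 0.07221j
  term(m=+3) = -0.11896 - 0.02091j   from Y*(Ω₁)=-0.19956 + 0.30850j, Y(Ω₂)=0.12807 + 0.30276j
  term(m=+4) = -0.00068 - 0.00226j   from Y*(Ω₁)=-0.07740 - 0.07438j, Y(Ω₂)=0.01914 + 0.01080j
  term(m=+5) = 0.08161 - 0.07713j   from Y*(Ω₁)=-0.25603 + 0.18042j, Y(Ω₂)=-0.35483 + 0.05122j
  term(m=+6) = -0.04143 - 0.01503j   from Y*(Ω₁)=-0.18451 - 0.41045j, Y(Ω₂)=0.06820 - 0.07027j
  term(m=+7) = -0.01343 - 0.11365j   from Y*(Ω₁)=0.29570 - 0.06957j, Y(Ω₂)=0.04265 - 0.37432j
  term(m=+8) = -0.03946 + 0.02603j   from Y*(Ω₁)=0.00441 + 0.11094j, Y(Ω₂)=0.22020 + 0.36441j
Σ over m = -0.17731 + 0.00000j; ×(4π/17) → -0.13106 + 0.00000j. Real part: -0.131065

-0.131065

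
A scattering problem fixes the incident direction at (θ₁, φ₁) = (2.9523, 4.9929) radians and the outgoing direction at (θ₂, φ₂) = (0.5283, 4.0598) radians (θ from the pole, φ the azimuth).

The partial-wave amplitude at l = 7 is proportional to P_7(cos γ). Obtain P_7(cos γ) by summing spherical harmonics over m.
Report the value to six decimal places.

0.207031

Addition theorem: P_7(cos γ) = (4π/15) Σ_m Y*_{lm}(Ω₁) Y_{lm}(Ω₂), m = −7…7:
  m=-7: Y*=-0.00000 - 0.00000j  Y=-0.00409 + 0.00059j  product 0.00000 + 0.00000j
  m=-6: Y*=-0.00001 + 0.00008j  Y=0.01896 + 0.01853j  product -0.00000 + 0.00000j
  m=-5: Y*=0.00098 - 0.00017j  Y=0.01257 - 0.10308j  product -0.00000 - 0.00010j
  m=-4: Y*=-0.00374 - 0.00777j  Y=-0.23625 + 0.13882j  product 0.00196 + 0.00132j
  m=-3: Y*=-0.03978 + 0.03555j  Y=0.43739 + 0.17824j  product -0.02374 + 0.00846j
  m=-2: Y*=0.19324 + 0.12143j  Y=-0.11278 - 0.41456j  product 0.02854 - 0.09380j
  m=-1: Y*=0.16530 - 0.57374j  Y=0.03266 - 0.04274j  product -0.01912 - 0.02580j
  m=+0: Y*=-0.60881 + 0.00000j  Y=-0.44652 + 0.00000j  product 0.27184 + 0.00000j
  m=+1: Y*=-0.16530 - 0.57374j  Y=-0.03266 - 0.04274j  product -0.01912 + 0.02580j
  m=+2: Y*=0.19324 - 0.12143j  Y=-0.11278 + 0.41456j  product 0.02854 + 0.09380j
  m=+3: Y*=0.03978 + 0.03555j  Y=-0.43739 + 0.17824j  product -0.02374 - 0.00846j
  m=+4: Y*=-0.00374 + 0.00777j  Y=-0.23625 - 0.13882j  product 0.00196 - 0.00132j
  m=+5: Y*=-0.00098 - 0.00017j  Y=-0.01257 - 0.10308j  product -0.00000 + 0.00010j
  m=+6: Y*=-0.00001 - 0.00008j  Y=0.01896 - 0.01853j  product -0.00000 - 0.00000j
  m=+7: Y*=0.00000 - 0.00000j  Y=0.00409 + 0.00059j  product 0.00000 - 0.00000j
Accumulated sum 0.24712 + 0.00000j; after 4π/(2l+1) scaling, 0.20703 + 0.00000j ⇒ P_7 = 0.207031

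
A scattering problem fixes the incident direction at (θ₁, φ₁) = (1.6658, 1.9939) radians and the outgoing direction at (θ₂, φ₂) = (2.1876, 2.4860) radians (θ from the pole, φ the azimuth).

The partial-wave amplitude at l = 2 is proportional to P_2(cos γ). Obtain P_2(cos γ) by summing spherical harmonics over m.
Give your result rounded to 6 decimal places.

0.390661

Addition theorem: P_2(cos γ) = (4π/5) Σ_m Y*_{lm}(Ω₁) Y_{lm}(Ω₂), m = −2…2:
  term(m=-2) = (0.054463, -0.081944)   from Y*(Ω₁)=(-0.253729, -0.286629), Y(Ω₂)=(0.065982, 0.248421)
  term(m=-1) = (0.023438, -0.012565)   from Y*(Ω₁)=(0.029954, -0.066521), Y(Ω₂)=(0.288952, 0.222224)
  term(m=+0) = (-0.000363, -0.000000)   from Y*(Ω₁)=(-0.306877, -0.000000), Y(Ω₂)=(0.001182, 0.000000)
  term(m=+1) = (0.023438, 0.012565)   from Y*(Ω₁)=(-0.029954, -0.066521), Y(Ω₂)=(-0.288952, 0.222224)
  term(m=+2) = (0.054463, 0.081944)   from Y*(Ω₁)=(-0.253729, 0.286629), Y(Ω₂)=(0.065982, -0.248421)
Σ over m = (0.155439, 0.000000); ×(4π/5) → (0.390661, 0.000000). Real part: 0.390661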